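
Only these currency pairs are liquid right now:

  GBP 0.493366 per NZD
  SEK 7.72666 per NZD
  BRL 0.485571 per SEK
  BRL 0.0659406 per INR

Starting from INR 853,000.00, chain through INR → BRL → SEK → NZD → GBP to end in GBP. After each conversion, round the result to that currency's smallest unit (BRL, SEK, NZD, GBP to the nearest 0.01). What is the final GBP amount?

GBP 7,396.50

INR 853,000.00 × 0.0659406 = BRL 56,247.33
BRL 56,247.33 ÷ 0.485571 = SEK 115,837.50
SEK 115,837.50 ÷ 7.72666 = NZD 14,991.92
NZD 14,991.92 × 0.493366 = GBP 7,396.50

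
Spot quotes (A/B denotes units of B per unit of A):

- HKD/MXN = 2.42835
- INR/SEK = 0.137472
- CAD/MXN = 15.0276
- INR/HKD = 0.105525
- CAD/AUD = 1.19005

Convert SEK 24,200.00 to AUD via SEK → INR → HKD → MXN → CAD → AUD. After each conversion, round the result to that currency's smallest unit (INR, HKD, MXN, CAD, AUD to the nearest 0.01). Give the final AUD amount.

SEK 24,200.00 ÷ 0.137472 = INR 176,035.85
INR 176,035.85 × 0.105525 = HKD 18,576.18
HKD 18,576.18 × 2.42835 = MXN 45,109.47
MXN 45,109.47 ÷ 15.0276 = CAD 3,001.77
CAD 3,001.77 × 1.19005 = AUD 3,572.26

AUD 3,572.26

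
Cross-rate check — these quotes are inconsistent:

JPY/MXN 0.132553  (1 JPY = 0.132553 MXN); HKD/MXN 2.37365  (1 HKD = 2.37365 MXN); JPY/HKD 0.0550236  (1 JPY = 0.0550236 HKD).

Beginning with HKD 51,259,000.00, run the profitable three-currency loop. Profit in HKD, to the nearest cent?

Profit: HKD 763,834.07

Profitable loop is HKD → JPY → MXN → HKD:
HKD 51,259,000.00 ÷ 0.0550236 = JPY 931,582,085
JPY 931,582,085 × 0.132553 = MXN 123,484,000.08
MXN 123,484,000.08 ÷ 2.37365 = HKD 52,022,834.07
Profit = HKD 52,022,834.07 − HKD 51,259,000.00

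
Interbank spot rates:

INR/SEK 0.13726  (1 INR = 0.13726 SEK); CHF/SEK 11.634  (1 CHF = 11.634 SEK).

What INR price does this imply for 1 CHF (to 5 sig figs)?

CHF/INR = 84.759

1 CHF × 11.634 = 11.634 SEK
11.634 SEK ÷ 0.13726 = 84.7589 INR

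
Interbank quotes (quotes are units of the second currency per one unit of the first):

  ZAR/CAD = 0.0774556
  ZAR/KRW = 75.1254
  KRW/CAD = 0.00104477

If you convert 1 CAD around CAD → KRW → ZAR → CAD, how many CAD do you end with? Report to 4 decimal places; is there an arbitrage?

Around CAD → KRW → ZAR → CAD: 1 ÷ 0.00104477 ÷ 75.1254 × 0.0774556 = 0.986837
Product < 1; profitable direction is CAD → ZAR → KRW → CAD.

0.9868 (arbitrage exists)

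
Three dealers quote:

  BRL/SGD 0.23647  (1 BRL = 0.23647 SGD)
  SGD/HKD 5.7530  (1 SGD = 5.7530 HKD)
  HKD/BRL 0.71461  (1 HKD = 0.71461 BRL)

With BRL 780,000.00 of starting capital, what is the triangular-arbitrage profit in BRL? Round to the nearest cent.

Profit: BRL 22,333.80

Profitable loop is BRL → HKD → SGD → BRL:
BRL 780,000.00 ÷ 0.71461 = HKD 1,091,504.46
HKD 1,091,504.46 ÷ 5.7530 = SGD 189,727.87
SGD 189,727.87 ÷ 0.23647 = BRL 802,333.80
Profit = BRL 802,333.80 − BRL 780,000.00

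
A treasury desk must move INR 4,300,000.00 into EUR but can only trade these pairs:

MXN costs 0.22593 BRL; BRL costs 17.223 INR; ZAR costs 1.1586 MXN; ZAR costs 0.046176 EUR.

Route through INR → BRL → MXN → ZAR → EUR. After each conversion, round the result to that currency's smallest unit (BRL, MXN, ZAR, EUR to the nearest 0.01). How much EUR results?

EUR 44,042.15

INR 4,300,000.00 ÷ 17.223 = BRL 249,666.14
BRL 249,666.14 ÷ 0.22593 = MXN 1,105,059.71
MXN 1,105,059.71 ÷ 1.1586 = ZAR 953,788.81
ZAR 953,788.81 × 0.046176 = EUR 44,042.15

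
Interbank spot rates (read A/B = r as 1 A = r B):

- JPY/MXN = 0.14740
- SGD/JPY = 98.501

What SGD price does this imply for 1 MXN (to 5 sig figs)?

1 MXN ÷ 0.14740 = 6.78426 JPY
6.78426 JPY ÷ 98.501 = 0.068875 SGD

MXN/SGD = 0.068875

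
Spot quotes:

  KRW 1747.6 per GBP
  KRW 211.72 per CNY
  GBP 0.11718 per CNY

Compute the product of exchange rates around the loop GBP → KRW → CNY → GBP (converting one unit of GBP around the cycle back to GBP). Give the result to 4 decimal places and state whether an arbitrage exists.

0.9672 (arbitrage exists)

Around GBP → KRW → CNY → GBP: 1 × 1747.6 ÷ 211.72 × 0.11718 = 0.967239
Product < 1; profitable direction is GBP → CNY → KRW → GBP.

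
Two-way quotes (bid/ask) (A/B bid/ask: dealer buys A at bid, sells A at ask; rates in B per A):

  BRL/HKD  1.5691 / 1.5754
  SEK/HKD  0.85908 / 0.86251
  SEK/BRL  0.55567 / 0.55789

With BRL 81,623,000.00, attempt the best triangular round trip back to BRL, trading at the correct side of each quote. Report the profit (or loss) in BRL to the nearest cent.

Net profit: BRL 888,785.81

Best loop BRL → HKD → SEK → BRL:
BRL 81,623,000.00 × 1.5691 (sell BRL at bid) = HKD 128,074,649.30
HKD 128,074,649.30 ÷ 0.86251 (buy SEK at ask) = SEK 148,490,625.38
SEK 148,490,625.38 × 0.55567 (sell SEK at bid) = BRL 82,511,785.81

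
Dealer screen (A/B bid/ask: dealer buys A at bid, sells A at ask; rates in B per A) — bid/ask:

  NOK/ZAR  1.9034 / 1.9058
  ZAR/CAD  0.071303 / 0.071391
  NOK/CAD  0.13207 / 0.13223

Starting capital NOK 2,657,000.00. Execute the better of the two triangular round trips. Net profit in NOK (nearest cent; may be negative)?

Net profit: NOK 70,089.71

Best loop NOK → ZAR → CAD → NOK:
NOK 2,657,000.00 × 1.9034 (sell NOK at bid) = ZAR 5,057,333.80
ZAR 5,057,333.80 × 0.071303 (sell ZAR at bid) = CAD 360,603.07
CAD 360,603.07 ÷ 0.13223 (buy NOK at ask) = NOK 2,727,089.71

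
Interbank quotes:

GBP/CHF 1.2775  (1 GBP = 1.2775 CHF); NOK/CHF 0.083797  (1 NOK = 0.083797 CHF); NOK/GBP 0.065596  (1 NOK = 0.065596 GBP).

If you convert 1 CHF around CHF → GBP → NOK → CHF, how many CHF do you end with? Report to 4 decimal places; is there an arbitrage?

1.0000 (no arbitrage)

Around CHF → GBP → NOK → CHF: 1 ÷ 1.2775 ÷ 0.065596 × 0.083797 = 0.999977
Product ≈ 1 (deviation 0.002%, within rounding noise).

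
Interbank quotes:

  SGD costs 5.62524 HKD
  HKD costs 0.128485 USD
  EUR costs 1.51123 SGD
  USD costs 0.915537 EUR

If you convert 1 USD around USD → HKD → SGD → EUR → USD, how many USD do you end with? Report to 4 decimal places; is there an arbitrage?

Around USD → HKD → SGD → EUR → USD: 1 ÷ 0.128485 ÷ 5.62524 ÷ 1.51123 ÷ 0.915537 = 1.000000
Product ≈ 1 (deviation 0.000%, within rounding noise).

1.0000 (no arbitrage)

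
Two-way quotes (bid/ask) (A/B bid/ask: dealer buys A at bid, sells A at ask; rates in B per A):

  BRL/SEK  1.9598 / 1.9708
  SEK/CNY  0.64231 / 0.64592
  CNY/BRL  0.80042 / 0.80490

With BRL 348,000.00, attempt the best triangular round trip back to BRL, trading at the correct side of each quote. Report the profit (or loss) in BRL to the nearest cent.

Best loop BRL → SEK → CNY → BRL:
BRL 348,000.00 × 1.9598 (sell BRL at bid) = SEK 682,010.40
SEK 682,010.40 × 0.64231 (sell SEK at bid) = CNY 438,062.10
CNY 438,062.10 × 0.80042 (sell CNY at bid) = BRL 350,633.67

Net profit: BRL 2,633.67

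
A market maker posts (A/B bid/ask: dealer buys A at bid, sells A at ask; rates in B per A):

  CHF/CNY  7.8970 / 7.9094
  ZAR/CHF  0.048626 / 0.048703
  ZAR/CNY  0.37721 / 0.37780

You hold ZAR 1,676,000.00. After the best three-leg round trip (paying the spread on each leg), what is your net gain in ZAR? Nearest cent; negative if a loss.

Best loop ZAR → CHF → CNY → ZAR:
ZAR 1,676,000.00 × 0.048626 (sell ZAR at bid) = CHF 81,497.18
CHF 81,497.18 × 7.8970 (sell CHF at bid) = CNY 643,583.20
CNY 643,583.20 ÷ 0.37780 (buy ZAR at ask) = ZAR 1,703,502.38

Net profit: ZAR 27,502.38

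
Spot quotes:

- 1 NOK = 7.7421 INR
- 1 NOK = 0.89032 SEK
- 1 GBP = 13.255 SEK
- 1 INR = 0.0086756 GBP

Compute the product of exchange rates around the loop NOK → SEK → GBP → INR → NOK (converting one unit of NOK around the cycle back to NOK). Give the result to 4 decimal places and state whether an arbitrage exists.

1.0000 (no arbitrage)

Around NOK → SEK → GBP → INR → NOK: 1 × 0.89032 ÷ 13.255 ÷ 0.0086756 ÷ 7.7421 = 1.000019
Product ≈ 1 (deviation 0.002%, within rounding noise).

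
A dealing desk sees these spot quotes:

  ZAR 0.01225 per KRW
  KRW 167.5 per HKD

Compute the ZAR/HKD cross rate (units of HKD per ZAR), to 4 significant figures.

ZAR/HKD = 0.4874

1 ZAR ÷ 0.01225 = 81.6327 KRW
81.6327 KRW ÷ 167.5 = 0.487359 HKD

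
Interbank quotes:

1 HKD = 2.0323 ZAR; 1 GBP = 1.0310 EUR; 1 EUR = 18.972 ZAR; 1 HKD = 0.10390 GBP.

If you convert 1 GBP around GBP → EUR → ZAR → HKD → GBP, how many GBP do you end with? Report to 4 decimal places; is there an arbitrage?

1.0000 (no arbitrage)

Around GBP → EUR → ZAR → HKD → GBP: 1 × 1.0310 × 18.972 ÷ 2.0323 × 0.10390 = 0.999999
Product ≈ 1 (deviation 0.000%, within rounding noise).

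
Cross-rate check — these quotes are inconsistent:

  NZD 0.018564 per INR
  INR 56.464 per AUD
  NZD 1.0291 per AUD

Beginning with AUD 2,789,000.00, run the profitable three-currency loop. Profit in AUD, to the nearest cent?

Profitable loop is AUD → INR → NZD → AUD:
AUD 2,789,000.00 × 56.464 = INR 157,478,096.00
INR 157,478,096.00 × 0.018564 = NZD 2,923,423.37
NZD 2,923,423.37 ÷ 1.0291 = AUD 2,840,757.34
Profit = AUD 2,840,757.34 − AUD 2,789,000.00

Profit: AUD 51,757.34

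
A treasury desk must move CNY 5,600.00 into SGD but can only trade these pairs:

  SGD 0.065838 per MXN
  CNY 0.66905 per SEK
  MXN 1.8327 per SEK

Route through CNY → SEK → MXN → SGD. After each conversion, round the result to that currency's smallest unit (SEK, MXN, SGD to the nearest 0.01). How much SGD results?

SGD 1,009.95

CNY 5,600.00 ÷ 0.66905 = SEK 8,370.08
SEK 8,370.08 × 1.8327 = MXN 15,339.85
MXN 15,339.85 × 0.065838 = SGD 1,009.95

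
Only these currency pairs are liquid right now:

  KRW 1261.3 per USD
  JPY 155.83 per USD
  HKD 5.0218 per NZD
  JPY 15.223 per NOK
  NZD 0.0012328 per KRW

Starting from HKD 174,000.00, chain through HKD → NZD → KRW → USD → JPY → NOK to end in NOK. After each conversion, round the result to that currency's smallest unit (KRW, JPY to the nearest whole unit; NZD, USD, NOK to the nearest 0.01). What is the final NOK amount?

HKD 174,000.00 ÷ 5.0218 = NZD 34,648.93
NZD 34,648.93 ÷ 0.0012328 = KRW 28,105,881
KRW 28,105,881 ÷ 1261.3 = USD 22,283.26
USD 22,283.26 × 155.83 = JPY 3,472,400
JPY 3,472,400 ÷ 15.223 = NOK 228,102.21

NOK 228,102.21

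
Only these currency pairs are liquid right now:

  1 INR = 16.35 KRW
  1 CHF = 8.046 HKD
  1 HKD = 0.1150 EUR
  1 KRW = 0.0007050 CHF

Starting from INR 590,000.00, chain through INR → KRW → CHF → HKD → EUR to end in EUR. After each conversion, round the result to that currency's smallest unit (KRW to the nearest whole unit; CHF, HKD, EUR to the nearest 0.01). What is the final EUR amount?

INR 590,000.00 × 16.35 = KRW 9,646,500
KRW 9,646,500 × 0.0007050 = CHF 6,800.78
CHF 6,800.78 × 8.046 = HKD 54,719.08
HKD 54,719.08 × 0.1150 = EUR 6,292.69

EUR 6,292.69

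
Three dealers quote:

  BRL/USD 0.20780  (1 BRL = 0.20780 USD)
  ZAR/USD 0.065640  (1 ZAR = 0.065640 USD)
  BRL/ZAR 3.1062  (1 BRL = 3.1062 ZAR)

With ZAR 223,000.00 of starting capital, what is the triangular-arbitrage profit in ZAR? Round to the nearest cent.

Profit: ZAR 4,275.39

Profitable loop is ZAR → BRL → USD → ZAR:
ZAR 223,000.00 ÷ 3.1062 = BRL 71,791.90
BRL 71,791.90 × 0.20780 = USD 14,918.36
USD 14,918.36 ÷ 0.065640 = ZAR 227,275.39
Profit = ZAR 227,275.39 − ZAR 223,000.00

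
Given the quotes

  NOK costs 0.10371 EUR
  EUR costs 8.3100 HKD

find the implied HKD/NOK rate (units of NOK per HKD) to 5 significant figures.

1 HKD ÷ 8.3100 = 0.120337 EUR
0.120337 EUR ÷ 0.10371 = 1.16032 NOK

HKD/NOK = 1.1603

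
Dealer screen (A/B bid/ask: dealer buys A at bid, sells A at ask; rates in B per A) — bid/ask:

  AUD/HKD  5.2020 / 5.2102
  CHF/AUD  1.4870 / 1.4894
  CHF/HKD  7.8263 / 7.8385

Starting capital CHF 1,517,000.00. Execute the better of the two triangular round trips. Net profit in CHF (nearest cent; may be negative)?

Best loop CHF → HKD → AUD → CHF:
CHF 1,517,000.00 × 7.8263 (sell CHF at bid) = HKD 11,872,497.10
HKD 11,872,497.10 ÷ 5.2102 (buy AUD at ask) = AUD 2,278,702.76
AUD 2,278,702.76 ÷ 1.4894 (buy CHF at ask) = CHF 1,529,946.79

Net profit: CHF 12,946.79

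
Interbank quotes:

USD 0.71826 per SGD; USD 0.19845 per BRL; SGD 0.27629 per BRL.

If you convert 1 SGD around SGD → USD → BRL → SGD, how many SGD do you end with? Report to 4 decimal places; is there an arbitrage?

1.0000 (no arbitrage)

Around SGD → USD → BRL → SGD: 1 × 0.71826 ÷ 0.19845 × 0.27629 = 0.999990
Product ≈ 1 (deviation 0.001%, within rounding noise).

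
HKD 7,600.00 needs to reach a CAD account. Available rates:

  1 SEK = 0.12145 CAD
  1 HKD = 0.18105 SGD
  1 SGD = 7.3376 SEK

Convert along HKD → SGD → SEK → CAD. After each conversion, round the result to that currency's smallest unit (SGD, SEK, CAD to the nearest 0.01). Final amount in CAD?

HKD 7,600.00 × 0.18105 = SGD 1,375.98
SGD 1,375.98 × 7.3376 = SEK 10,096.39
SEK 10,096.39 × 0.12145 = CAD 1,226.21

CAD 1,226.21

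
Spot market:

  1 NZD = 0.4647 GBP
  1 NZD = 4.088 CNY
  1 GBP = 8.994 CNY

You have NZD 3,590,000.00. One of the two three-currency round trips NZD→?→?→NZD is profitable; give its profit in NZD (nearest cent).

Profit: NZD 80,363.84

Profitable loop is NZD → GBP → CNY → NZD:
NZD 3,590,000.00 × 0.4647 = GBP 1,668,273.00
GBP 1,668,273.00 × 8.994 = CNY 15,004,447.36
CNY 15,004,447.36 ÷ 4.088 = NZD 3,670,363.84
Profit = NZD 3,670,363.84 − NZD 3,590,000.00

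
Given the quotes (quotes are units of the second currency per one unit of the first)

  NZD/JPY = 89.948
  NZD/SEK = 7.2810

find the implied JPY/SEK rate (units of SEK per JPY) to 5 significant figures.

JPY/SEK = 0.080947

1 JPY ÷ 89.948 = 0.0111175 NZD
0.0111175 NZD × 7.2810 = 0.0809468 SEK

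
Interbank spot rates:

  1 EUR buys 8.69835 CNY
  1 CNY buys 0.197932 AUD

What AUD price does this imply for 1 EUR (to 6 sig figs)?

EUR/AUD = 1.72168

1 EUR × 8.69835 = 8.69835 CNY
8.69835 CNY × 0.197932 = 1.72168 AUD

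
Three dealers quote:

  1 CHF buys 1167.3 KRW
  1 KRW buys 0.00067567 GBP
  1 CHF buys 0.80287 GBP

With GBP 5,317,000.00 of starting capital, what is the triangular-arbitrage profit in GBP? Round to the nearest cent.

Profit: GBP 95,460.86

Profitable loop is GBP → KRW → CHF → GBP:
GBP 5,317,000.00 ÷ 0.00067567 = KRW 7,869,226,101
KRW 7,869,226,101 ÷ 1167.3 = CHF 6,741,391.33
CHF 6,741,391.33 × 0.80287 = GBP 5,412,460.86
Profit = GBP 5,412,460.86 − GBP 5,317,000.00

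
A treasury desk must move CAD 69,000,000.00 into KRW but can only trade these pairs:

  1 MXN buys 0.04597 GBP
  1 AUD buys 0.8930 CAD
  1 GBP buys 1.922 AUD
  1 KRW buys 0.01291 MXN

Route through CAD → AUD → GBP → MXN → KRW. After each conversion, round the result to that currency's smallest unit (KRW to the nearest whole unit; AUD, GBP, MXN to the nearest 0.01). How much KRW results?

KRW 67,739,736,436

CAD 69,000,000.00 ÷ 0.8930 = AUD 77,267,637.18
AUD 77,267,637.18 ÷ 1.922 = GBP 40,201,684.28
GBP 40,201,684.28 ÷ 0.04597 = MXN 874,519,997.39
MXN 874,519,997.39 ÷ 0.01291 = KRW 67,739,736,436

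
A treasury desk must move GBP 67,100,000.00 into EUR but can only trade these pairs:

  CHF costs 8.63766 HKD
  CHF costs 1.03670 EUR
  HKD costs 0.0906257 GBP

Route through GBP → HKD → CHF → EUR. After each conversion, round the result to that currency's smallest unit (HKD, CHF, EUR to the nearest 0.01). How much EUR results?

GBP 67,100,000.00 ÷ 0.0906257 = HKD 740,408,074.09
HKD 740,408,074.09 ÷ 8.63766 = CHF 85,718,594.40
CHF 85,718,594.40 × 1.03670 = EUR 88,864,466.81

EUR 88,864,466.81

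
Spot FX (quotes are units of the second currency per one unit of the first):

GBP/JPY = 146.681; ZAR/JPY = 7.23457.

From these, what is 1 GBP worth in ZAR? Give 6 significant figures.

GBP/ZAR = 20.2750

1 GBP × 146.681 = 146.681 JPY
146.681 JPY ÷ 7.23457 = 20.275 ZAR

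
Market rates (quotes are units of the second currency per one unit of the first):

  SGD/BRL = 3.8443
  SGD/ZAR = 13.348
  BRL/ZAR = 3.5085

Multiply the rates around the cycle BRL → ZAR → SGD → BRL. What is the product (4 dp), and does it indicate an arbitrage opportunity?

Around BRL → ZAR → SGD → BRL: 1 × 3.5085 ÷ 13.348 × 3.8443 = 1.010468
Product > 1; profitable direction is BRL → ZAR → SGD → BRL.

1.0105 (arbitrage exists)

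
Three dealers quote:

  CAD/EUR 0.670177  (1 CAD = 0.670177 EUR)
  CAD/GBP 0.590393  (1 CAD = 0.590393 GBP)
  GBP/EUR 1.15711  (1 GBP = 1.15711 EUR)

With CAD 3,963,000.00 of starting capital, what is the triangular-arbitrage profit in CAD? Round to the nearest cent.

Profitable loop is CAD → GBP → EUR → CAD:
CAD 3,963,000.00 × 0.590393 = GBP 2,339,727.46
GBP 2,339,727.46 × 1.15711 = EUR 2,707,322.04
EUR 2,707,322.04 ÷ 0.670177 = CAD 4,039,711.96
Profit = CAD 4,039,711.96 − CAD 3,963,000.00

Profit: CAD 76,711.96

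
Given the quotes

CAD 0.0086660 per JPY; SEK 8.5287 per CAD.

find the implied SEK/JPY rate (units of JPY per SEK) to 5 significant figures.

1 SEK ÷ 8.5287 = 0.117251 CAD
0.117251 CAD ÷ 0.0086660 = 13.53 JPY

SEK/JPY = 13.530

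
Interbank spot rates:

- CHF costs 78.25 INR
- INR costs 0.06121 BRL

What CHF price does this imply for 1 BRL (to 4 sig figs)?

1 BRL ÷ 0.06121 = 16.3372 INR
16.3372 INR ÷ 78.25 = 0.208782 CHF

BRL/CHF = 0.2088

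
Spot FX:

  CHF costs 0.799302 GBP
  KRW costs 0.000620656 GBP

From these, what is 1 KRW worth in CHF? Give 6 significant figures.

KRW/CHF = 0.000776497

1 KRW × 0.000620656 = 0.000620656 GBP
0.000620656 GBP ÷ 0.799302 = 0.000776497 CHF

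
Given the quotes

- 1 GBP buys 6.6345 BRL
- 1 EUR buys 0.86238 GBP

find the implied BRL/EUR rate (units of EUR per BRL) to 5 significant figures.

BRL/EUR = 0.17478

1 BRL ÷ 6.6345 = 0.150727 GBP
0.150727 GBP ÷ 0.86238 = 0.174781 EUR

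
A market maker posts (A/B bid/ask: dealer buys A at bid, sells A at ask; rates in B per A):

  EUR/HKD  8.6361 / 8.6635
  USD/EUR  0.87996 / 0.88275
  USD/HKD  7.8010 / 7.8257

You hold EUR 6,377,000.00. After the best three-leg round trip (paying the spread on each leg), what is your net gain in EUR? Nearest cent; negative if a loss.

Net profit: EUR 127,824.58

Best loop EUR → USD → HKD → EUR:
EUR 6,377,000.00 ÷ 0.88275 (buy USD at ask) = USD 7,224,015.86
USD 7,224,015.86 × 7.8010 (sell USD at bid) = HKD 56,354,547.72
HKD 56,354,547.72 ÷ 8.6635 (buy EUR at ask) = EUR 6,504,824.58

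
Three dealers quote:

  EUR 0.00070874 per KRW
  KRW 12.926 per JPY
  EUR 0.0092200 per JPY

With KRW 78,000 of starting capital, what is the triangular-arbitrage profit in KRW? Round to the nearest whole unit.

Profit: KRW 501

Profitable loop is KRW → JPY → EUR → KRW:
KRW 78,000 ÷ 12.926 = JPY 6,034
JPY 6,034 × 0.0092200 = EUR 55.64
EUR 55.64 ÷ 0.00070874 = KRW 78,501
Profit = KRW 78,501 − KRW 78,000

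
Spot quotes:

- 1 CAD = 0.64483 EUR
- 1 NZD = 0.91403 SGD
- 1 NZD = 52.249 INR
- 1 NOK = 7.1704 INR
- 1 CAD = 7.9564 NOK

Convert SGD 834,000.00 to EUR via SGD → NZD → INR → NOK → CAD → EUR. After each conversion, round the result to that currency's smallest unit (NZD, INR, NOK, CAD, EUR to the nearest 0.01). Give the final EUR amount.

SGD 834,000.00 ÷ 0.91403 = NZD 912,442.70
NZD 912,442.70 × 52.249 = INR 47,674,218.63
INR 47,674,218.63 ÷ 7.1704 = NOK 6,648,753.02
NOK 6,648,753.02 ÷ 7.9564 = CAD 835,648.41
CAD 835,648.41 × 0.64483 = EUR 538,851.16

EUR 538,851.16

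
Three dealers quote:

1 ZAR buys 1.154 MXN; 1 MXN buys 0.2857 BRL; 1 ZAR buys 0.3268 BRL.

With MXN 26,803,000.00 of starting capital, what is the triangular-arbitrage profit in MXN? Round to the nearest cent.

Profitable loop is MXN → BRL → ZAR → MXN:
MXN 26,803,000.00 × 0.2857 = BRL 7,657,617.10
BRL 7,657,617.10 ÷ 0.3268 = ZAR 23,432,120.87
ZAR 23,432,120.87 × 1.154 = MXN 27,040,667.48
Profit = MXN 27,040,667.48 − MXN 26,803,000.00

Profit: MXN 237,667.48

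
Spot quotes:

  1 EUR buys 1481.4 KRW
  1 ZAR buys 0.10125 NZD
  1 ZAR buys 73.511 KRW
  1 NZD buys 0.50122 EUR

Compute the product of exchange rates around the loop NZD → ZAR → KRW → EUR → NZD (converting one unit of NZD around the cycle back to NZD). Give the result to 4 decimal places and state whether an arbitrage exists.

Around NZD → ZAR → KRW → EUR → NZD: 1 ÷ 0.10125 × 73.511 ÷ 1481.4 ÷ 0.50122 = 0.977815
Product < 1; profitable direction is NZD → EUR → KRW → ZAR → NZD.

0.9778 (arbitrage exists)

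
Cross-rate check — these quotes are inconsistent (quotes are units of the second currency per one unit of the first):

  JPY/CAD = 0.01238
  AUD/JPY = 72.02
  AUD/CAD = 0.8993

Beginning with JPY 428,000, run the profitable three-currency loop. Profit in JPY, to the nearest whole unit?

Profit: JPY 3,693

Profitable loop is JPY → AUD → CAD → JPY:
JPY 428,000 ÷ 72.02 = AUD 5,942.79
AUD 5,942.79 × 0.8993 = CAD 5,344.35
CAD 5,344.35 ÷ 0.01238 = JPY 431,693
Profit = JPY 431,693 − JPY 428,000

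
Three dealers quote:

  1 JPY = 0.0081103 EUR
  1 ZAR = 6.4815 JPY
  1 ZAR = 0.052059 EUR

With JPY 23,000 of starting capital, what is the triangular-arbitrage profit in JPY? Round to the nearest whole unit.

Profitable loop is JPY → EUR → ZAR → JPY:
JPY 23,000 × 0.0081103 = EUR 186.54
EUR 186.54 ÷ 0.052059 = ZAR 3,583.18
ZAR 3,583.18 × 6.4815 = JPY 23,224
Profit = JPY 23,224 − JPY 23,000

Profit: JPY 224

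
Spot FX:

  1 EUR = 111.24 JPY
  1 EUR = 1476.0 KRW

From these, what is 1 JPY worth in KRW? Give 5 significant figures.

1 JPY ÷ 111.24 = 0.00898957 EUR
0.00898957 EUR × 1476.0 = 13.2686 KRW

JPY/KRW = 13.269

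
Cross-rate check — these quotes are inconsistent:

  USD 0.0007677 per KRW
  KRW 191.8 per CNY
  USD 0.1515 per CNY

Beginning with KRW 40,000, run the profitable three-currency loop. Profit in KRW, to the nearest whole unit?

Profit: KRW 1,156

Profitable loop is KRW → CNY → USD → KRW:
KRW 40,000 ÷ 191.8 = CNY 208.55
CNY 208.55 × 0.1515 = USD 31.60
USD 31.60 ÷ 0.0007677 = KRW 41,156
Profit = KRW 41,156 − KRW 40,000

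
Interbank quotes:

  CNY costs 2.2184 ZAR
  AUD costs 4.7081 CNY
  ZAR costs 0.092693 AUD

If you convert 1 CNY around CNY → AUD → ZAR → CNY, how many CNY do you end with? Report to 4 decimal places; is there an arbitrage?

Around CNY → AUD → ZAR → CNY: 1 ÷ 4.7081 ÷ 0.092693 ÷ 2.2184 = 1.032922
Product > 1; profitable direction is CNY → AUD → ZAR → CNY.

1.0329 (arbitrage exists)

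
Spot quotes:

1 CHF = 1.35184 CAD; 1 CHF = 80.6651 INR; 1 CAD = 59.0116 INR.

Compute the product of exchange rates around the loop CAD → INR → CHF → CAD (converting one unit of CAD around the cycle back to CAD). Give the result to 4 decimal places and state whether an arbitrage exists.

Around CAD → INR → CHF → CAD: 1 × 59.0116 ÷ 80.6651 × 1.35184 = 0.988956
Product < 1; profitable direction is CAD → CHF → INR → CAD.

0.9890 (arbitrage exists)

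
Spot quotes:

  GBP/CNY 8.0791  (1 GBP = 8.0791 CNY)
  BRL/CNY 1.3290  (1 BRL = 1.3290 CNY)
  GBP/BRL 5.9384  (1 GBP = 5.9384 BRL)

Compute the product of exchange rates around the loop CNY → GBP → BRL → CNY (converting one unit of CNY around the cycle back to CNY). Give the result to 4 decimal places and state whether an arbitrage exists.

0.9769 (arbitrage exists)

Around CNY → GBP → BRL → CNY: 1 ÷ 8.0791 × 5.9384 × 1.3290 = 0.976858
Product < 1; profitable direction is CNY → BRL → GBP → CNY.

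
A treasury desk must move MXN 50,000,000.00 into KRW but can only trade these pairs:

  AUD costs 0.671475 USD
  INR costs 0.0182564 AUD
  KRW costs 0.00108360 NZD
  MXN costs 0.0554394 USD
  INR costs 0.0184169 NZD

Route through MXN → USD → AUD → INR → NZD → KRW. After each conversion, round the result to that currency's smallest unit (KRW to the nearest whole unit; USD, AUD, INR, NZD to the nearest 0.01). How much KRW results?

KRW 3,843,183,038

MXN 50,000,000.00 × 0.0554394 = USD 2,771,970.00
USD 2,771,970.00 ÷ 0.671475 = AUD 4,128,180.50
AUD 4,128,180.50 ÷ 0.0182564 = INR 226,122,373.52
INR 226,122,373.52 × 0.0184169 = NZD 4,164,473.14
NZD 4,164,473.14 ÷ 0.00108360 = KRW 3,843,183,038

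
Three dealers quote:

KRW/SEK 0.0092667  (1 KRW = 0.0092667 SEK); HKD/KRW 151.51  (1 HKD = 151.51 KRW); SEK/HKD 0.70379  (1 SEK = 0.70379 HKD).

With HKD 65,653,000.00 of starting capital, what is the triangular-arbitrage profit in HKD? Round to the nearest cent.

Profitable loop is HKD → SEK → KRW → HKD:
HKD 65,653,000.00 ÷ 0.70379 = SEK 93,284,928.74
SEK 93,284,928.74 ÷ 0.0092667 = KRW 10,066,682,718
KRW 10,066,682,718 ÷ 151.51 = HKD 66,442,364.98
Profit = HKD 66,442,364.98 − HKD 65,653,000.00

Profit: HKD 789,364.98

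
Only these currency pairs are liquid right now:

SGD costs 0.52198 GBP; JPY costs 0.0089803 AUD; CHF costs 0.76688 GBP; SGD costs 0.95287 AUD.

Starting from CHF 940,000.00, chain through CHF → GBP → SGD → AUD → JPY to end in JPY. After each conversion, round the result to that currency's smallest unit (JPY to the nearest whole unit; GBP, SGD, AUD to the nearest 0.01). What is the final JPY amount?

CHF 940,000.00 × 0.76688 = GBP 720,867.20
GBP 720,867.20 ÷ 0.52198 = SGD 1,381,024.56
SGD 1,381,024.56 × 0.95287 = AUD 1,315,936.87
AUD 1,315,936.87 ÷ 0.0089803 = JPY 146,535,959

JPY 146,535,959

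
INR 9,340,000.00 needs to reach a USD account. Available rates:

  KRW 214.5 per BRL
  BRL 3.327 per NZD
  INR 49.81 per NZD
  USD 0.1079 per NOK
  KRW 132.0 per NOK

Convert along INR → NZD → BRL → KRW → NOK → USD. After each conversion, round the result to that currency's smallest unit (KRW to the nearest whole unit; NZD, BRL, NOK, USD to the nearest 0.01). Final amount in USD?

USD 109,385.04

INR 9,340,000.00 ÷ 49.81 = NZD 187,512.55
NZD 187,512.55 × 3.327 = BRL 623,854.25
BRL 623,854.25 × 214.5 = KRW 133,816,737
KRW 133,816,737 ÷ 132.0 = NOK 1,013,763.16
NOK 1,013,763.16 × 0.1079 = USD 109,385.04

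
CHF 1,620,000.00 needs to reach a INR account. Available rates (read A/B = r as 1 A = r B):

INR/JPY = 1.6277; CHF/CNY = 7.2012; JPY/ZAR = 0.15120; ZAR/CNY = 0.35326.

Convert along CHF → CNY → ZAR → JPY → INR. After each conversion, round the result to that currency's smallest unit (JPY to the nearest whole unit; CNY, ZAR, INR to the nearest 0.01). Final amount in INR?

CHF 1,620,000.00 × 7.2012 = CNY 11,665,944.00
CNY 11,665,944.00 ÷ 0.35326 = ZAR 33,023,676.61
ZAR 33,023,676.61 ÷ 0.15120 = JPY 218,410,560
JPY 218,410,560 ÷ 1.6277 = INR 134,183,547.34

INR 134,183,547.34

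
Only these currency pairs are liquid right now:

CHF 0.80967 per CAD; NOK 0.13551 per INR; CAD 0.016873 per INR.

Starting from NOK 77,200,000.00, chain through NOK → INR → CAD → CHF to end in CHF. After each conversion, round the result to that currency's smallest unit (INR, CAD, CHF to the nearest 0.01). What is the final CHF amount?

NOK 77,200,000.00 ÷ 0.13551 = INR 569,699,653.16
INR 569,699,653.16 × 0.016873 = CAD 9,612,542.25
CAD 9,612,542.25 × 0.80967 = CHF 7,782,987.08

CHF 7,782,987.08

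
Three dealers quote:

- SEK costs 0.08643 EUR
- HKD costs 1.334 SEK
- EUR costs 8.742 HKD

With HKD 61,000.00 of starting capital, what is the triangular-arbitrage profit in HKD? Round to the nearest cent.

Profitable loop is HKD → SEK → EUR → HKD:
HKD 61,000.00 × 1.334 = SEK 81,374.00
SEK 81,374.00 × 0.08643 = EUR 7,033.15
EUR 7,033.15 × 8.742 = HKD 61,483.84
Profit = HKD 61,483.84 − HKD 61,000.00

Profit: HKD 483.84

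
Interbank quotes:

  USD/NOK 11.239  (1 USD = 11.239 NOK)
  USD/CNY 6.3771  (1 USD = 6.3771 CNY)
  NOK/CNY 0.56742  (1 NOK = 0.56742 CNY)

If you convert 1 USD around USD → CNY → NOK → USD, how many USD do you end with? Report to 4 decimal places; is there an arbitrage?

1.0000 (no arbitrage)

Around USD → CNY → NOK → USD: 1 × 6.3771 ÷ 0.56742 ÷ 11.239 = 0.999979
Product ≈ 1 (deviation 0.002%, within rounding noise).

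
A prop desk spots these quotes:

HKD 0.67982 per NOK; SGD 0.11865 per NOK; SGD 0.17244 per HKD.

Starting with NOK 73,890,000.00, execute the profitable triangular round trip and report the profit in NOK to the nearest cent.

Profitable loop is NOK → SGD → HKD → NOK:
NOK 73,890,000.00 × 0.11865 = SGD 8,767,048.50
SGD 8,767,048.50 ÷ 0.17244 = HKD 50,841,153.44
HKD 50,841,153.44 ÷ 0.67982 = NOK 74,786,198.47
Profit = NOK 74,786,198.47 − NOK 73,890,000.00

Profit: NOK 896,198.47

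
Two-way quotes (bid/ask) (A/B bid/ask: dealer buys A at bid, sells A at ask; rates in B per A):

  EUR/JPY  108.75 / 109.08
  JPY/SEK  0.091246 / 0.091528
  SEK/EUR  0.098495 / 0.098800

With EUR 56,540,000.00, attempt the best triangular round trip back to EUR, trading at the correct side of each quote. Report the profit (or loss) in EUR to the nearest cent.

Best loop EUR → SEK → JPY → EUR:
EUR 56,540,000.00 ÷ 0.098800 (buy SEK at ask) = SEK 572,267,206.48
SEK 572,267,206.48 ÷ 0.091528 (buy JPY at ask) = JPY 6,252,373,115
JPY 6,252,373,115 ÷ 109.08 (buy EUR at ask) = EUR 57,319,152.14

Net profit: EUR 779,152.14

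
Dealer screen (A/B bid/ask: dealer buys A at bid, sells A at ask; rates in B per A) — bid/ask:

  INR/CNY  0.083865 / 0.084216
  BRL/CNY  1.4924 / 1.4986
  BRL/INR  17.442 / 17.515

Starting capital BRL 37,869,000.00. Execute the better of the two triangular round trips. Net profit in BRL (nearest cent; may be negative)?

Best loop BRL → CNY → INR → BRL:
BRL 37,869,000.00 × 1.4924 (sell BRL at bid) = CNY 56,515,695.60
CNY 56,515,695.60 ÷ 0.084216 (buy INR at ask) = INR 671,080,265.03
INR 671,080,265.03 ÷ 17.515 (buy BRL at ask) = BRL 38,314,602.63

Net profit: BRL 445,602.63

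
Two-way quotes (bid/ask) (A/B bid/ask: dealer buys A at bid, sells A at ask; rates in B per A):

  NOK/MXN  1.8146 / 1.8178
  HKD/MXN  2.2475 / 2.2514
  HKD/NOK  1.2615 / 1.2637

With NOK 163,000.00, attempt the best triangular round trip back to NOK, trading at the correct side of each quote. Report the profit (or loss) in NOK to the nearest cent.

Net profit: NOK 2,730.75

Best loop NOK → MXN → HKD → NOK:
NOK 163,000.00 × 1.8146 (sell NOK at bid) = MXN 295,779.80
MXN 295,779.80 ÷ 2.2514 (buy HKD at ask) = HKD 131,375.94
HKD 131,375.94 × 1.2615 (sell HKD at bid) = NOK 165,730.75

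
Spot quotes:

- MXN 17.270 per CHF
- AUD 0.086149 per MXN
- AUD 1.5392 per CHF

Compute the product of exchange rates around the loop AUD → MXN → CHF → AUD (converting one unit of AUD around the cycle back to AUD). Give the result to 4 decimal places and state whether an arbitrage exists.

Around AUD → MXN → CHF → AUD: 1 ÷ 0.086149 ÷ 17.270 × 1.5392 = 1.034552
Product > 1; profitable direction is AUD → MXN → CHF → AUD.

1.0346 (arbitrage exists)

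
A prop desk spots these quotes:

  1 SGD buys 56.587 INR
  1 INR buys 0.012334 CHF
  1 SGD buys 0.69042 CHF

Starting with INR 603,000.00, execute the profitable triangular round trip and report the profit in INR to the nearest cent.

Profit: INR 6,571.37

Profitable loop is INR → CHF → SGD → INR:
INR 603,000.00 × 0.012334 = CHF 7,437.40
CHF 7,437.40 ÷ 0.69042 = SGD 10,772.29
SGD 10,772.29 × 56.587 = INR 609,571.37
Profit = INR 609,571.37 − INR 603,000.00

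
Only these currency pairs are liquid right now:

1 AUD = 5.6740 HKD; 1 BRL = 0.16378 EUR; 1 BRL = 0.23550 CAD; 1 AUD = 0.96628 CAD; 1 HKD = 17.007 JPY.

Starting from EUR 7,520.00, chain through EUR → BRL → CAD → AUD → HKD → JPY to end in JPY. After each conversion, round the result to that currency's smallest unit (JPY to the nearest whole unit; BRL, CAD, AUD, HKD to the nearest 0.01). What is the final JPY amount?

JPY 1,079,846

EUR 7,520.00 ÷ 0.16378 = BRL 45,915.25
BRL 45,915.25 × 0.23550 = CAD 10,813.04
CAD 10,813.04 ÷ 0.96628 = AUD 11,190.38
AUD 11,190.38 × 5.6740 = HKD 63,494.22
HKD 63,494.22 × 17.007 = JPY 1,079,846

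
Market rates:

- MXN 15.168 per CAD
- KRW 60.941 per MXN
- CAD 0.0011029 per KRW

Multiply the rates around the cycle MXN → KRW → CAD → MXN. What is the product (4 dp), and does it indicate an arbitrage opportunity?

Around MXN → KRW → CAD → MXN: 1 × 60.941 × 0.0011029 × 15.168 = 1.019469
Product > 1; profitable direction is MXN → KRW → CAD → MXN.

1.0195 (arbitrage exists)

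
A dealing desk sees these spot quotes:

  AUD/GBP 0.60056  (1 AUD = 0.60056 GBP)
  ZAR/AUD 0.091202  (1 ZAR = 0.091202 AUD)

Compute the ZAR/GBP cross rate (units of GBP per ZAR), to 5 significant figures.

1 ZAR × 0.091202 = 0.091202 AUD
0.091202 AUD × 0.60056 = 0.0547723 GBP

ZAR/GBP = 0.054772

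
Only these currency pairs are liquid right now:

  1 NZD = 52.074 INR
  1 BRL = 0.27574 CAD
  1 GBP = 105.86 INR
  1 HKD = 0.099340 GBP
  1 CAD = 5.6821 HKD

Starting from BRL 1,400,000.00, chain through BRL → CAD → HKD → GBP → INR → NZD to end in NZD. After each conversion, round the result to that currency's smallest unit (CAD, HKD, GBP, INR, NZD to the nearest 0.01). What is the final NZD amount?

BRL 1,400,000.00 × 0.27574 = CAD 386,036.00
CAD 386,036.00 × 5.6821 = HKD 2,193,495.16
HKD 2,193,495.16 × 0.099340 = GBP 217,901.81
GBP 217,901.81 × 105.86 = INR 23,067,085.61
INR 23,067,085.61 ÷ 52.074 = NZD 442,967.42

NZD 442,967.42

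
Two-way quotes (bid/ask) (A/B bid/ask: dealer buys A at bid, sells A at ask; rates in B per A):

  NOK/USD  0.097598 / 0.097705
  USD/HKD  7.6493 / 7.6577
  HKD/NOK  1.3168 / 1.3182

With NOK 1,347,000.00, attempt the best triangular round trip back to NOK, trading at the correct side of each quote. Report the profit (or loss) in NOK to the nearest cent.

Net profit: NOK 18,749.82

Best loop NOK → HKD → USD → NOK:
NOK 1,347,000.00 ÷ 1.3182 (buy HKD at ask) = HKD 1,021,847.97
HKD 1,021,847.97 ÷ 7.6577 (buy USD at ask) = USD 133,440.59
USD 133,440.59 ÷ 0.097705 (buy NOK at ask) = NOK 1,365,749.82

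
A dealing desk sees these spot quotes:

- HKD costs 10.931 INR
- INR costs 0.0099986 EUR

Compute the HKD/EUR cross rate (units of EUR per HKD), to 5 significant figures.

HKD/EUR = 0.10929

1 HKD × 10.931 = 10.931 INR
10.931 INR × 0.0099986 = 0.109295 EUR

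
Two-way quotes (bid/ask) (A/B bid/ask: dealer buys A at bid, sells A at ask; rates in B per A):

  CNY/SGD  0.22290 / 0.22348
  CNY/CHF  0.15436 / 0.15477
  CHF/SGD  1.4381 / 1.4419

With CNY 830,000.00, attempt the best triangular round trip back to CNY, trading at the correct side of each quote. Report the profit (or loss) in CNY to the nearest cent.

Best loop CNY → SGD → CHF → CNY:
CNY 830,000.00 × 0.22290 (sell CNY at bid) = SGD 185,007.00
SGD 185,007.00 ÷ 1.4419 (buy CHF at ask) = CHF 128,307.79
CHF 128,307.79 ÷ 0.15477 (buy CNY at ask) = CNY 829,022.34

Net result: CNY -977.66 (no profitable arbitrage after spreads)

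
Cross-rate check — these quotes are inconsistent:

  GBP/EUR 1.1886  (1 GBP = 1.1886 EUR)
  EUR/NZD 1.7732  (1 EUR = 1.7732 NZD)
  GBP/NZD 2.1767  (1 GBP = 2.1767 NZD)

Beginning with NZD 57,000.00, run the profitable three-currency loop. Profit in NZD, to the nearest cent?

Profitable loop is NZD → EUR → GBP → NZD:
NZD 57,000.00 ÷ 1.7732 = EUR 32,145.27
EUR 32,145.27 ÷ 1.1886 = GBP 27,044.65
GBP 27,044.65 × 2.1767 = NZD 58,868.10
Profit = NZD 58,868.10 − NZD 57,000.00

Profit: NZD 1,868.10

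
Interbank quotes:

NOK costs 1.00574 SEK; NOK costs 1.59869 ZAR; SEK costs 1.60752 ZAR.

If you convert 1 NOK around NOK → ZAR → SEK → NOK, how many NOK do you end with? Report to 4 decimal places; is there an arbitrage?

Around NOK → ZAR → SEK → NOK: 1 × 1.59869 ÷ 1.60752 ÷ 1.00574 = 0.988831
Product < 1; profitable direction is NOK → SEK → ZAR → NOK.

0.9888 (arbitrage exists)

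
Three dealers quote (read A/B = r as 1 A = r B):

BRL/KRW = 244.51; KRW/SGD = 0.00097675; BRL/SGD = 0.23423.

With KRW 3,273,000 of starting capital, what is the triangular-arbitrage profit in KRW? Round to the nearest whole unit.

Profit: KRW 64,210

Profitable loop is KRW → SGD → BRL → KRW:
KRW 3,273,000 × 0.00097675 = SGD 3,196.90
SGD 3,196.90 ÷ 0.23423 = BRL 13,648.56
BRL 13,648.56 × 244.51 = KRW 3,337,210
Profit = KRW 3,337,210 − KRW 3,273,000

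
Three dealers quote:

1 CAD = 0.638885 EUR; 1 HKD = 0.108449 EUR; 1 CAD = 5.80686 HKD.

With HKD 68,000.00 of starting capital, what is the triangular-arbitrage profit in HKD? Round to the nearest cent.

Profit: HKD 986.59

Profitable loop is HKD → CAD → EUR → HKD:
HKD 68,000.00 ÷ 5.80686 = CAD 11,710.29
CAD 11,710.29 × 0.638885 = EUR 7,481.53
EUR 7,481.53 ÷ 0.108449 = HKD 68,986.59
Profit = HKD 68,986.59 − HKD 68,000.00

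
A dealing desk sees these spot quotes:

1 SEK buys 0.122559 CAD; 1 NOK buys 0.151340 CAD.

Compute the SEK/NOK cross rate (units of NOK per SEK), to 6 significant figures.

1 SEK × 0.122559 = 0.122559 CAD
0.122559 CAD ÷ 0.151340 = 0.809826 NOK

SEK/NOK = 0.809826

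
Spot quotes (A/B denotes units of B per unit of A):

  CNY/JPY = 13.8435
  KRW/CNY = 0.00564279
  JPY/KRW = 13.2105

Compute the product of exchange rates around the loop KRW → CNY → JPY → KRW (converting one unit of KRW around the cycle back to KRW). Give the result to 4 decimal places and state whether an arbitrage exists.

Around KRW → CNY → JPY → KRW: 1 × 0.00564279 × 13.8435 × 13.2105 = 1.031951
Product > 1; profitable direction is KRW → CNY → JPY → KRW.

1.0320 (arbitrage exists)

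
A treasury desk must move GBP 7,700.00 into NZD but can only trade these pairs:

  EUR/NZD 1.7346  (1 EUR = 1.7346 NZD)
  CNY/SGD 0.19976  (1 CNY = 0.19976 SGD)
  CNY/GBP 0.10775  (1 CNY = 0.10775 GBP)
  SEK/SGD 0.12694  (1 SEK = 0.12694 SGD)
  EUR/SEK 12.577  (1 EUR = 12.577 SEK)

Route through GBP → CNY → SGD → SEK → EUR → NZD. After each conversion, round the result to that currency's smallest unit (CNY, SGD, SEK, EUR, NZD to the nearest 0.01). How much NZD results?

GBP 7,700.00 ÷ 0.10775 = CNY 71,461.72
CNY 71,461.72 × 0.19976 = SGD 14,275.19
SGD 14,275.19 ÷ 0.12694 = SEK 112,456.20
SEK 112,456.20 ÷ 12.577 = EUR 8,941.42
EUR 8,941.42 × 1.7346 = NZD 15,509.79

NZD 15,509.79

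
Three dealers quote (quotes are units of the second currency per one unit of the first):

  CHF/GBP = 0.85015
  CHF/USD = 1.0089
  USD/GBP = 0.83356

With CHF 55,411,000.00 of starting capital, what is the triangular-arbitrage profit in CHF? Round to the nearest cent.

Profitable loop is CHF → GBP → USD → CHF:
CHF 55,411,000.00 × 0.85015 = GBP 47,107,661.65
GBP 47,107,661.65 ÷ 0.83356 = USD 56,513,822.22
USD 56,513,822.22 ÷ 1.0089 = CHF 56,015,286.17
Profit = CHF 56,015,286.17 − CHF 55,411,000.00

Profit: CHF 604,286.17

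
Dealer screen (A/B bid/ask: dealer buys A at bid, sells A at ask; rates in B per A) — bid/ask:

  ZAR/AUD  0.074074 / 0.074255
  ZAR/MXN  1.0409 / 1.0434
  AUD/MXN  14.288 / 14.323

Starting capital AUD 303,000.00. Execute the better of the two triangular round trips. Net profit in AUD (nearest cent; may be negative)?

Best loop AUD → MXN → ZAR → AUD:
AUD 303,000.00 × 14.288 (sell AUD at bid) = MXN 4,329,264.00
MXN 4,329,264.00 ÷ 1.0434 (buy ZAR at ask) = ZAR 4,149,189.19
ZAR 4,149,189.19 × 0.074074 (sell ZAR at bid) = AUD 307,347.04

Net profit: AUD 4,347.04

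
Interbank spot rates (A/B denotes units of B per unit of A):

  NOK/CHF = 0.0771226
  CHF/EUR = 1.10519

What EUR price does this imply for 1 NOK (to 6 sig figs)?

NOK/EUR = 0.0852351

1 NOK × 0.0771226 = 0.0771226 CHF
0.0771226 CHF × 1.10519 = 0.0852351 EUR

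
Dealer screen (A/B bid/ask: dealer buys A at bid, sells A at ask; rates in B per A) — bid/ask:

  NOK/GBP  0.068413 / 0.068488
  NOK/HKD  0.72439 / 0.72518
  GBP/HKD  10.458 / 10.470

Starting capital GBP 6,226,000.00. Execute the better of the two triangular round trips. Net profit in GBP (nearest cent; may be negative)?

Net profit: GBP 63,561.92

Best loop GBP → NOK → HKD → GBP:
GBP 6,226,000.00 ÷ 0.068488 (buy NOK at ask) = NOK 90,906,436.16
NOK 90,906,436.16 × 0.72439 (sell NOK at bid) = HKD 65,851,713.29
HKD 65,851,713.29 ÷ 10.470 (buy GBP at ask) = GBP 6,289,561.92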